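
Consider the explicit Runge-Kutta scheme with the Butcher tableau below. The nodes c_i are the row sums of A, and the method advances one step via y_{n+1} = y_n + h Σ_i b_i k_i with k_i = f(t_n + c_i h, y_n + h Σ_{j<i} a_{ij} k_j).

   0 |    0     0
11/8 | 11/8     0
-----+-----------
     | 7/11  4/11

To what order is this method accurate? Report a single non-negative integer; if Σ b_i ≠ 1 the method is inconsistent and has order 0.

b = (7/11, 4/11)
c = (0, 11/8)
Σ b_i: 7/11·1 + 4/11·1 = 1 ✓
b·c: 4/11·11/8 = 1/2 ✓; 2 stages ⇒ order 2.

2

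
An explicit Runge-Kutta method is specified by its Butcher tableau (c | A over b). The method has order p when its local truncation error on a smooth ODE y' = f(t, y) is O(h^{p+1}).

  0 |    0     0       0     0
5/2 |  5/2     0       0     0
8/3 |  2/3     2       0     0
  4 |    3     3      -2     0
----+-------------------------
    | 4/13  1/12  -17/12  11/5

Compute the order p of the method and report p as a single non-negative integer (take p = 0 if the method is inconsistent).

b = (4/13, 1/12, -17/12, 11/5)
c = (0, 5/2, 8/3, 4)
Ac = (0, 0, 5, 13/6)
Σ b_i: 4/13·1 + 1/12·1 + (-17/12)·1 + 11/5·1 = 229/195 ≠ 1 ⇒ order 0.

0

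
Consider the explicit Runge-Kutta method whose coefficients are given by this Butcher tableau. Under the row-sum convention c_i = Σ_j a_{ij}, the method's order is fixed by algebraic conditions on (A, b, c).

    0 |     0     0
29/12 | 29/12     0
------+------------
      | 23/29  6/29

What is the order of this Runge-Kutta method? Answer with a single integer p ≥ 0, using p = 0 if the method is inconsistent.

2

b = (23/29, 6/29)
c = (0, 29/12)
Σ b_i: 23/29·1 + 6/29·1 = 1 ✓
b·c: 6/29·29/12 = 1/2 ✓; 2 stages ⇒ order 2.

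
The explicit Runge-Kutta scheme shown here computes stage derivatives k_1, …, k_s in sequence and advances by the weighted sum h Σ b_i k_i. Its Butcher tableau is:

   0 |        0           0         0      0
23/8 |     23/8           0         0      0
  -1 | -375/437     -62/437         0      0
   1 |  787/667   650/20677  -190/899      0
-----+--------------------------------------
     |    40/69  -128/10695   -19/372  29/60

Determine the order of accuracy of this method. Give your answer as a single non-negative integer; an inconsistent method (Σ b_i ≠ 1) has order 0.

4

b = (40/69, -128/10695, -19/372, 29/60)
c = (0, 23/8, -1, 1)
Ac = (0, 0, -31/76, 35/116)
Σ b_i: 40/69·1 + (-128/10695)·1 + (-19/372)·1 + 29/60·1 = 1 ✓
b·c: (-128/10695)·23/8 + (-19/372)·(-1) + 29/60·1 = 1/2 ✓
b·c²: (-128/10695)·529/64 + (-19/372)·1 + 29/60·1 = 1/3 ✓
b·Ac: (-19/372)·(-31/76) + 29/60·35/116 = 1/6 ✓
b·c³: (-128/10695)·12167/512 + (-19/372)·(-1) + 29/60·1 = 1/4 ✓
b·(c∘Ac): (-19/372)·31/76 + 29/60·35/116 = 1/8 ✓
b·Ac²: (-19/372)·(-713/608) + 29/60·45/928 = 1/12 ✓
b·A²c: 29/60·5/58 = 1/24 ✓; 4 stages ⇒ order 4.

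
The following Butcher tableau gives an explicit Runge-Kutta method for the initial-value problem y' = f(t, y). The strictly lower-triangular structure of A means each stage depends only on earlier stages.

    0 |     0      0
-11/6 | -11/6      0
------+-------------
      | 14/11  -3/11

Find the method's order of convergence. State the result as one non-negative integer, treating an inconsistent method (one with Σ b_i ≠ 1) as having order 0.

2

b = (14/11, -3/11)
c = (0, -11/6)
Σ b_i: 14/11·1 + (-3/11)·1 = 1 ✓
b·c: (-3/11)·(-11/6) = 1/2 ✓; 2 stages ⇒ order 2.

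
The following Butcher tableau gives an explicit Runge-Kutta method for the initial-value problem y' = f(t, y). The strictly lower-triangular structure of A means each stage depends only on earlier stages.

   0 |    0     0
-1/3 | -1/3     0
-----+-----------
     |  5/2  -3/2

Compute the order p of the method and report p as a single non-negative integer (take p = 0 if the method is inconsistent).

2

b = (5/2, -3/2)
c = (0, -1/3)
Σ b_i: 5/2·1 + (-3/2)·1 = 1 ✓
b·c: (-3/2)·(-1/3) = 1/2 ✓; 2 stages ⇒ order 2.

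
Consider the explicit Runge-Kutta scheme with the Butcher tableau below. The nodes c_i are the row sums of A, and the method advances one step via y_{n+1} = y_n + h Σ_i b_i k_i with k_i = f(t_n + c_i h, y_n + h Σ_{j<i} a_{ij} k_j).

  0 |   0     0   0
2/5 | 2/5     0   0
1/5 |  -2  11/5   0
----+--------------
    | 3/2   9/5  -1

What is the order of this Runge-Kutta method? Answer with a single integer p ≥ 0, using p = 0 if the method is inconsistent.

b = (3/2, 9/5, -1)
c = (0, 2/5, 1/5)
Ac = (0, 0, 22/25)
Σ b_i: 3/2·1 + 9/5·1 + (-1)·1 = 23/10 ≠ 1 ⇒ order 0.

0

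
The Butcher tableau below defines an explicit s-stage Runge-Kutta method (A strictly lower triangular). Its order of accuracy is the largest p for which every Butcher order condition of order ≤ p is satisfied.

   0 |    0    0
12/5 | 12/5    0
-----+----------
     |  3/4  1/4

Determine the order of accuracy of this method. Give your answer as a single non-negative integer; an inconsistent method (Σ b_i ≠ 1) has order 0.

1

b = (3/4, 1/4)
c = (0, 12/5)
Σ b_i: 3/4·1 + 1/4·1 = 1 ✓
b·c: 1/4·12/5 = 3/5 ≠ 1/2 ⇒ order 1.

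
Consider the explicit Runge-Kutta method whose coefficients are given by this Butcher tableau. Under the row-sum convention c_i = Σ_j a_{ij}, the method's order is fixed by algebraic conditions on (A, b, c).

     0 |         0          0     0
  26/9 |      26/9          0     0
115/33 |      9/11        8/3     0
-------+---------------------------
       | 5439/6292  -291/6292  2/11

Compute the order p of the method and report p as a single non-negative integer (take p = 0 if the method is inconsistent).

b = (5439/6292, -291/6292, 2/11)
c = (0, 26/9, 115/33)
Ac = (0, 0, 208/27)
Σ b_i: 5439/6292·1 + (-291/6292)·1 + 2/11·1 = 1 ✓
b·c: (-291/6292)·26/9 + 2/11·115/33 = 1/2 ✓
b·c²: (-291/6292)·676/81 + 2/11·13225/1089 = 65479/35937 ≠ 1/3 ⇒ order 2.
b·Ac: 2/11·208/27 = 416/297 ≠ 1/6

2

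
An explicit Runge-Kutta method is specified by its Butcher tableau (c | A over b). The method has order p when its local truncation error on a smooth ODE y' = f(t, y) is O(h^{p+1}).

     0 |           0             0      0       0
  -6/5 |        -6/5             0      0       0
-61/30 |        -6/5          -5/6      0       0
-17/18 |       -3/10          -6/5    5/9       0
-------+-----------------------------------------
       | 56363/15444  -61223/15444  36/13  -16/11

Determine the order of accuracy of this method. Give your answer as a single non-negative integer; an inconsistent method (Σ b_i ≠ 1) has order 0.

2

b = (56363/15444, -61223/15444, 36/13, -16/11)
c = (0, -6/5, -61/30, -17/18)
Ac = (0, 0, 1, 419/1350)
Σ b_i: 56363/15444·1 + (-61223/15444)·1 + 36/13·1 + (-16/11)·1 = 1 ✓
b·c: (-61223/15444)·(-6/5) + 36/13·(-61/30) + (-16/11)·(-17/18) = 1/2 ✓
b·c²: (-61223/15444)·36/25 + 36/13·3721/900 + (-16/11)·289/324 = 257338/57915 ≠ 1/3 ⇒ order 2.
b·Ac: 36/13·1 + (-16/11)·419/1350 = 223724/96525 ≠ 1/6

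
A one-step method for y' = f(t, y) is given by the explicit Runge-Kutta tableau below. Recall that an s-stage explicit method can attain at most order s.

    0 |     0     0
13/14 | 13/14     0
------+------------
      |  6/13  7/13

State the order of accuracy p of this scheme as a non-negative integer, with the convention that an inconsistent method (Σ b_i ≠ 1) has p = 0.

2

b = (6/13, 7/13)
c = (0, 13/14)
Σ b_i: 6/13·1 + 7/13·1 = 1 ✓
b·c: 7/13·13/14 = 1/2 ✓; 2 stages ⇒ order 2.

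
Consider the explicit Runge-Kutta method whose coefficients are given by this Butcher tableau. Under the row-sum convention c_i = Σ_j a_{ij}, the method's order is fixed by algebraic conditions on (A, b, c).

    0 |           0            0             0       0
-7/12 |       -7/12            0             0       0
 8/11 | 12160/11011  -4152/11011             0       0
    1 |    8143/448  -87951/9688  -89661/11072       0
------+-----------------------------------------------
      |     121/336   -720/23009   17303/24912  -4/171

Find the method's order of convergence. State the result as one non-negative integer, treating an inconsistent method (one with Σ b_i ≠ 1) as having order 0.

4

b = (121/336, -720/23009, 17303/24912, -4/171)
c = (0, -7/12, 8/11, 1)
Ac = (0, 0, 346/1573, -19/32)
Σ b_i: 121/336·1 + (-720/23009)·1 + 17303/24912·1 + (-4/171)·1 = 1 ✓
b·c: (-720/23009)·(-7/12) + 17303/24912·8/11 + (-4/171)·1 = 1/2 ✓
b·c²: (-720/23009)·49/144 + 17303/24912·64/121 + (-4/171)·1 = 1/3 ✓
b·Ac: 17303/24912·346/1573 + (-4/171)·(-19/32) = 1/6 ✓
b·c³: (-720/23009)·(-343/1728) + 17303/24912·512/1331 + (-4/171)·1 = 1/4 ✓
b·(c∘Ac): 17303/24912·2768/17303 + (-4/171)·(-19/32) = 1/8 ✓
b·Ac²: 17303/24912·(-1211/9438) + (-4/171)·(-2831/384) = 1/12 ✓
b·A²c: (-4/171)·(-57/32) = 1/24 ✓; 4 stages ⇒ order 4.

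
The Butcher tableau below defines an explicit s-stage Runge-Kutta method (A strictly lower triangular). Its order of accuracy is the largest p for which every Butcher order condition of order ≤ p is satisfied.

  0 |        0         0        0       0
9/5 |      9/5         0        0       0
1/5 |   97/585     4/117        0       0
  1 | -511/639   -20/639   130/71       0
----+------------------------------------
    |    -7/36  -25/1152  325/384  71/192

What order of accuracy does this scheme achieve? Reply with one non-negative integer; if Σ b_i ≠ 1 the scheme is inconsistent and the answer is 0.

4

b = (-7/36, -25/1152, 325/384, 71/192)
c = (0, 9/5, 1/5, 1)
Ac = (0, 0, 4/65, 22/71)
Σ b_i: (-7/36)·1 + (-25/1152)·1 + 325/384·1 + 71/192·1 = 1 ✓
b·c: (-25/1152)·9/5 + 325/384·1/5 + 71/192·1 = 1/2 ✓
b·c²: (-25/1152)·81/25 + 325/384·1/25 + 71/192·1 = 1/3 ✓
b·Ac: 325/384·4/65 + 71/192·22/71 = 1/6 ✓
b·c³: (-25/1152)·729/125 + 325/384·1/125 + 71/192·1 = 1/4 ✓
b·(c∘Ac): 325/384·4/325 + 71/192·22/71 = 1/8 ✓
b·Ac²: 325/384·36/325 + 71/192·(-2/71) = 1/12 ✓
b·A²c: 71/192·8/71 = 1/24 ✓; 4 stages ⇒ order 4.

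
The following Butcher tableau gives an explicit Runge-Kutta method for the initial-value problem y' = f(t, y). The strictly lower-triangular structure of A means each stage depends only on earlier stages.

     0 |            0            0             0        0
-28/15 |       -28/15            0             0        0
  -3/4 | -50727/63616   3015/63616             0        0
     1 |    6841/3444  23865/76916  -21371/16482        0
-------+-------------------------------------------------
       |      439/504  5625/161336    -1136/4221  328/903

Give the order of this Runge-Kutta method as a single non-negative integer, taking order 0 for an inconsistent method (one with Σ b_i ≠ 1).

4

b = (439/504, 5625/161336, -1136/4221, 328/903)
c = (0, -28/15, -3/4, 1)
Ac = (0, 0, -201/2272, 129/328)
Σ b_i: 439/504·1 + 5625/161336·1 + (-1136/4221)·1 + 328/903·1 = 1 ✓
b·c: 5625/161336·(-28/15) + (-1136/4221)·(-3/4) + 328/903·1 = 1/2 ✓
b·c²: 5625/161336·784/225 + (-1136/4221)·9/16 + 328/903·1 = 1/3 ✓
b·Ac: (-1136/4221)·(-201/2272) + 328/903·129/328 = 1/6 ✓
b·c³: 5625/161336·(-21952/3375) + (-1136/4221)·(-27/64) + 328/903·1 = 1/4 ✓
b·(c∘Ac): (-1136/4221)·603/9088 + 328/903·129/328 = 1/8 ✓
b·Ac²: (-1136/4221)·469/2840 + 328/903·6923/19680 = 1/12 ✓
b·A²c: 328/903·301/2624 = 1/24 ✓; 4 stages ⇒ order 4.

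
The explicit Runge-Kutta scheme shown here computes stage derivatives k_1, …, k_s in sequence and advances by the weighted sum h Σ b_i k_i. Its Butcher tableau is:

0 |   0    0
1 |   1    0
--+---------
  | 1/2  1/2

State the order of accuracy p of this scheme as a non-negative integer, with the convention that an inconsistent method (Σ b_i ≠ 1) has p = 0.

b = (1/2, 1/2)
c = (0, 1)
Σ b_i: 1/2·1 + 1/2·1 = 1 ✓
b·c: 1/2·1 = 1/2 ✓; 2 stages ⇒ order 2.

2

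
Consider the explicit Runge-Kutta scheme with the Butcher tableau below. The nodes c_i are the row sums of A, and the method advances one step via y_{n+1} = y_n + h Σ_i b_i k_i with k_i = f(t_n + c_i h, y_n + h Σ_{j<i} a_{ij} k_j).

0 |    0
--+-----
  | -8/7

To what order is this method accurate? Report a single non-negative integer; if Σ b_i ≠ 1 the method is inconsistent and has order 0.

b = (-8/7)
c = (0)
Σ b_i: (-8/7)·1 = -8/7 ≠ 1 ⇒ order 0.

0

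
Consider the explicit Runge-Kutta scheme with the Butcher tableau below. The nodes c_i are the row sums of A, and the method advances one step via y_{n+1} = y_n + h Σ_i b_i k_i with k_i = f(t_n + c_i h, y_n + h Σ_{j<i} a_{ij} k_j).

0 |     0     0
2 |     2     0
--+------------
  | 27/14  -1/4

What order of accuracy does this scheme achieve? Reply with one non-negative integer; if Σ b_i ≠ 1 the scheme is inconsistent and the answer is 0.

0

b = (27/14, -1/4)
c = (0, 2)
Σ b_i: 27/14·1 + (-1/4)·1 = 47/28 ≠ 1 ⇒ order 0.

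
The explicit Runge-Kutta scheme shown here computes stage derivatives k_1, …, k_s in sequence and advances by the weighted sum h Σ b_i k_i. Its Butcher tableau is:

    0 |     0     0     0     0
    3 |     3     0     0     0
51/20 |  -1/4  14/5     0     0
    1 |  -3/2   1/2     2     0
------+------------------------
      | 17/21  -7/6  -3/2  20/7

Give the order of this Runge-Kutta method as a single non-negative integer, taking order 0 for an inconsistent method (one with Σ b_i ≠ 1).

b = (17/21, -7/6, -3/2, 20/7)
c = (0, 3, 51/20, 1)
Ac = (0, 0, 42/5, 33/5)
Σ b_i: 17/21·1 + (-7/6)·1 + (-3/2)·1 + 20/7·1 = 1 ✓
b·c: (-7/6)·3 + (-3/2)·51/20 + 20/7·1 = -1251/280 ≠ 1/2 ⇒ order 1.

1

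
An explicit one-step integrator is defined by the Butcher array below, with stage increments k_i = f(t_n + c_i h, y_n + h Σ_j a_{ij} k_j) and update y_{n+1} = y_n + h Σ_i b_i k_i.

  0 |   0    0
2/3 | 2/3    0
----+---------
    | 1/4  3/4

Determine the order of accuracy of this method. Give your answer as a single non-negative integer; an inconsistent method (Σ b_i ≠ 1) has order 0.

2

b = (1/4, 3/4)
c = (0, 2/3)
Σ b_i: 1/4·1 + 3/4·1 = 1 ✓
b·c: 3/4·2/3 = 1/2 ✓; 2 stages ⇒ order 2.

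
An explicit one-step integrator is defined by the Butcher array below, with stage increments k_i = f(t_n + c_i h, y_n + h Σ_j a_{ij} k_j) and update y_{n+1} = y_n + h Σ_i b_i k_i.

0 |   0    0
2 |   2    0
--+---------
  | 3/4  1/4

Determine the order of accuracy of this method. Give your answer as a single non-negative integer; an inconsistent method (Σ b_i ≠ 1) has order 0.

2

b = (3/4, 1/4)
c = (0, 2)
Σ b_i: 3/4·1 + 1/4·1 = 1 ✓
b·c: 1/4·2 = 1/2 ✓; 2 stages ⇒ order 2.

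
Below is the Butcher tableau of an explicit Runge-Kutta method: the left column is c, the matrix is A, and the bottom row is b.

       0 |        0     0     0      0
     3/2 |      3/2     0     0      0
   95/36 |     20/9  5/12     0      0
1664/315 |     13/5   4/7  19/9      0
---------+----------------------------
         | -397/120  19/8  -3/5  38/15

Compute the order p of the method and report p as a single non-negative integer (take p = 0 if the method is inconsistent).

b = (-397/120, 19/8, -3/5, 38/15)
c = (0, 3/2, 95/36, 1664/315)
Ac = (0, 0, 5/8, 14579/2268)
Σ b_i: (-397/120)·1 + 19/8·1 + (-3/5)·1 + 38/15·1 = 1 ✓
b·c: 19/8·3/2 + (-3/5)·95/36 + 38/15·1664/315 = 1161337/75600 ≠ 1/2 ⇒ order 1.

1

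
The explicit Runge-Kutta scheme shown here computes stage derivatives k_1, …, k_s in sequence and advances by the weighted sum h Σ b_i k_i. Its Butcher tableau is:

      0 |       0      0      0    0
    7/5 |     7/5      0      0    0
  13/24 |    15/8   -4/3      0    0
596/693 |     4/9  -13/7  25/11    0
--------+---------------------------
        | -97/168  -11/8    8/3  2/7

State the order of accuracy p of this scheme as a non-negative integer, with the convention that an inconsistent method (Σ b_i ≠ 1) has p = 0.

1

b = (-97/168, -11/8, 8/3, 2/7)
c = (0, 7/5, 13/24, 596/693)
Ac = (0, 0, -28/15, -1807/1320)
Σ b_i: (-97/168)·1 + (-11/8)·1 + 8/3·1 + 2/7·1 = 1 ✓
b·c: (-11/8)·7/5 + 8/3·13/24 + 2/7·596/693 = -5063/21560 ≠ 1/2 ⇒ order 1.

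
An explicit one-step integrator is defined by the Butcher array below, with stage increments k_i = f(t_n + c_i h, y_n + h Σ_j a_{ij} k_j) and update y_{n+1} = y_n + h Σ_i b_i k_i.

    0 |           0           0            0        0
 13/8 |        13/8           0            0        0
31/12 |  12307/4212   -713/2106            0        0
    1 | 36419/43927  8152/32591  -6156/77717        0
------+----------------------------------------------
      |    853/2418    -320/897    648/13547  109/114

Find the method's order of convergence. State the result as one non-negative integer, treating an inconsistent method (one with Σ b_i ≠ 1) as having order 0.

b = (853/2418, -320/897, 648/13547, 109/114)
c = (0, 13/8, 31/12, 1)
Ac = (0, 0, -713/1296, 22/109)
Σ b_i: 853/2418·1 + (-320/897)·1 + 648/13547·1 + 109/114·1 = 1 ✓
b·c: (-320/897)·13/8 + 648/13547·31/12 + 109/114·1 = 1/2 ✓
b·c²: (-320/897)·169/64 + 648/13547·961/144 + 109/114·1 = 1/3 ✓
b·Ac: 648/13547·(-713/1296) + 109/114·22/109 = 1/6 ✓
b·c³: (-320/897)·2197/512 + 648/13547·29791/1728 + 109/114·1 = 1/4 ✓
b·(c∘Ac): 648/13547·(-22103/15552) + 109/114·22/109 = 1/8 ✓
b·Ac²: 648/13547·(-9269/10368) + 109/114·115/872 = 1/12 ✓
b·A²c: 109/114·19/436 = 1/24 ✓; 4 stages ⇒ order 4.

4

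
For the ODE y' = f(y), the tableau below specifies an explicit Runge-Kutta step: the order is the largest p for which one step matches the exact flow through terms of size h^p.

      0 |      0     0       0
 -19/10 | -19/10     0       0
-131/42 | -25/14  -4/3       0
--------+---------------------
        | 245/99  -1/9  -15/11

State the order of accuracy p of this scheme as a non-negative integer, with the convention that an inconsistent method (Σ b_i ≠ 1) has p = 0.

b = (245/99, -1/9, -15/11)
c = (0, -19/10, -131/42)
Ac = (0, 0, 38/15)
Σ b_i: 245/99·1 + (-1/9)·1 + (-15/11)·1 = 1 ✓
b·c: (-1/9)·(-19/10) + (-15/11)·(-131/42) = 15469/3465 ≠ 1/2 ⇒ order 1.

1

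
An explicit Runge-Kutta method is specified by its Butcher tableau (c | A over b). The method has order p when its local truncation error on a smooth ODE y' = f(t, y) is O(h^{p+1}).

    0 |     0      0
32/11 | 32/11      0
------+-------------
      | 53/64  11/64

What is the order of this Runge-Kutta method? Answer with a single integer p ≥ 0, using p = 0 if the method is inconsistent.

2

b = (53/64, 11/64)
c = (0, 32/11)
Σ b_i: 53/64·1 + 11/64·1 = 1 ✓
b·c: 11/64·32/11 = 1/2 ✓; 2 stages ⇒ order 2.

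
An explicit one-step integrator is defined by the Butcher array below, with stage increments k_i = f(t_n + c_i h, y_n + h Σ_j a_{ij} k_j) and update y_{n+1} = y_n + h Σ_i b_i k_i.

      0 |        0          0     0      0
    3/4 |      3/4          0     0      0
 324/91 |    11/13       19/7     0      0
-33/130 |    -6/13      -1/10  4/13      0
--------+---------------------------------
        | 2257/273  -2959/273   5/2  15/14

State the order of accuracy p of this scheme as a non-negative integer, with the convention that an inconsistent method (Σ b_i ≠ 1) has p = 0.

2

b = (2257/273, -2959/273, 5/2, 15/14)
c = (0, 3/4, 324/91, -33/130)
Ac = (0, 0, 57/28, 48291/47320)
Σ b_i: 2257/273·1 + (-2959/273)·1 + 5/2·1 + 15/14·1 = 1 ✓
b·c: (-2959/273)·3/4 + 5/2·324/91 + 15/14·(-33/130) = 1/2 ✓
b·c²: (-2959/273)·9/16 + 5/2·104976/8281 + 15/14·1089/16900 = 17001903/662480 ≠ 1/3 ⇒ order 2.
b·Ac: 5/2·57/28 + 15/14·48291/47320 = 819183/132496 ≠ 1/6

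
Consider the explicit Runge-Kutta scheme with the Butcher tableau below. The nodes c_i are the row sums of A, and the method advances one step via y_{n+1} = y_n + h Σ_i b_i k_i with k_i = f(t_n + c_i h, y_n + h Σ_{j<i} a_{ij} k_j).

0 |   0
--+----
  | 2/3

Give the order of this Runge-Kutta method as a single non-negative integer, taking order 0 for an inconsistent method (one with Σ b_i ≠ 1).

0

b = (2/3)
c = (0)
Σ b_i: 2/3·1 = 2/3 ≠ 1 ⇒ order 0.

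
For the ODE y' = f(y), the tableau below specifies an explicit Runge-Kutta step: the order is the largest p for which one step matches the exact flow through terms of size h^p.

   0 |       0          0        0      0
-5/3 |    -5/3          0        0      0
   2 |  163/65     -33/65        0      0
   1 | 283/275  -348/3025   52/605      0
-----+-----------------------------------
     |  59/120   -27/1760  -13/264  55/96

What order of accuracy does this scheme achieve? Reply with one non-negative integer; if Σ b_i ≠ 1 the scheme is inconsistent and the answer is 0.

b = (59/120, -27/1760, -13/264, 55/96)
c = (0, -5/3, 2, 1)
Ac = (0, 0, 11/13, 4/11)
Σ b_i: 59/120·1 + (-27/1760)·1 + (-13/264)·1 + 55/96·1 = 1 ✓
b·c: (-27/1760)·(-5/3) + (-13/264)·2 + 55/96·1 = 1/2 ✓
b·c²: (-27/1760)·25/9 + (-13/264)·4 + 55/96·1 = 1/3 ✓
b·Ac: (-13/264)·11/13 + 55/96·4/11 = 1/6 ✓
b·c³: (-27/1760)·(-125/27) + (-13/264)·8 + 55/96·1 = 1/4 ✓
b·(c∘Ac): (-13/264)·22/13 + 55/96·4/11 = 1/8 ✓
b·Ac²: (-13/264)·(-55/39) + 55/96·4/165 = 1/12 ✓
b·A²c: 55/96·4/55 = 1/24 ✓; 4 stages ⇒ order 4.

4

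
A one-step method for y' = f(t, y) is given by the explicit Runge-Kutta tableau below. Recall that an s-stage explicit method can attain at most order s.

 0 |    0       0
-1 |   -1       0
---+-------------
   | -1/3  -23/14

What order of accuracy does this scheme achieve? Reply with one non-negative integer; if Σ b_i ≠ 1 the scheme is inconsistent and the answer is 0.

b = (-1/3, -23/14)
c = (0, -1)
Σ b_i: (-1/3)·1 + (-23/14)·1 = -83/42 ≠ 1 ⇒ order 0.

0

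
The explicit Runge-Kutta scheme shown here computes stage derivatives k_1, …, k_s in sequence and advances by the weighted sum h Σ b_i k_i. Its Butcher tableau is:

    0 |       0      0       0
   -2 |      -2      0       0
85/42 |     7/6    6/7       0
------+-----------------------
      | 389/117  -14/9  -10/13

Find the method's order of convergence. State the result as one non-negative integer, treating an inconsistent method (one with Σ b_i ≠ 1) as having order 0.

b = (389/117, -14/9, -10/13)
c = (0, -2, 85/42)
Ac = (0, 0, -12/7)
Σ b_i: 389/117·1 + (-14/9)·1 + (-10/13)·1 = 1 ✓
b·c: (-14/9)·(-2) + (-10/13)·85/42 = 1273/819 ≠ 1/2 ⇒ order 1.

1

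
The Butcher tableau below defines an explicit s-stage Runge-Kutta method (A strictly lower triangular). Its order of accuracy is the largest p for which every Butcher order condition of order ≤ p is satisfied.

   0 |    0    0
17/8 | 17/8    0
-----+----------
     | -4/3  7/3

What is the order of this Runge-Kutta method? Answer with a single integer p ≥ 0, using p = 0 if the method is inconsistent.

b = (-4/3, 7/3)
c = (0, 17/8)
Σ b_i: (-4/3)·1 + 7/3·1 = 1 ✓
b·c: 7/3·17/8 = 119/24 ≠ 1/2 ⇒ order 1.

1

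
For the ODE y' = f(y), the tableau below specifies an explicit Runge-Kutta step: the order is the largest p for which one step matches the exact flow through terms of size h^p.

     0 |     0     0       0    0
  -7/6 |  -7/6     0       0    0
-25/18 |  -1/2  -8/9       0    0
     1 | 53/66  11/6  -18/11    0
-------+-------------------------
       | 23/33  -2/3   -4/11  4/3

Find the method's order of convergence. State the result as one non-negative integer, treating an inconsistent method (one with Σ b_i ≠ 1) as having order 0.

1

b = (23/33, -2/3, -4/11, 4/3)
c = (0, -7/6, -25/18, 1)
Ac = (0, 0, 28/27, 53/396)
Σ b_i: 23/33·1 + (-2/3)·1 + (-4/11)·1 + 4/3·1 = 1 ✓
b·c: (-2/3)·(-7/6) + (-4/11)·(-25/18) + 4/3·1 = 259/99 ≠ 1/2 ⇒ order 1.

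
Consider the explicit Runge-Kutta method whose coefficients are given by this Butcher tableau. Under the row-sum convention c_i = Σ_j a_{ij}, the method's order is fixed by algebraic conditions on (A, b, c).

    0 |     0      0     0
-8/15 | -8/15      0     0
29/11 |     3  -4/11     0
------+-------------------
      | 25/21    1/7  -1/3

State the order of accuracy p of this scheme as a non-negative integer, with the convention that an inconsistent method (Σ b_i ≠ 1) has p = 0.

b = (25/21, 1/7, -1/3)
c = (0, -8/15, 29/11)
Ac = (0, 0, 32/165)
Σ b_i: 25/21·1 + 1/7·1 + (-1/3)·1 = 1 ✓
b·c: 1/7·(-8/15) + (-1/3)·29/11 = -1103/1155 ≠ 1/2 ⇒ order 1.

1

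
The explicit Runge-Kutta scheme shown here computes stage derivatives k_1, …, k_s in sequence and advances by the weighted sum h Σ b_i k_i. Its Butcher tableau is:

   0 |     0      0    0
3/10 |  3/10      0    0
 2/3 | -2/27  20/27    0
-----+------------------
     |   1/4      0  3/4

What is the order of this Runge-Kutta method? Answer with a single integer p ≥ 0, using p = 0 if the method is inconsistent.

3

b = (1/4, 0, 3/4)
c = (0, 3/10, 2/3)
Ac = (0, 0, 2/9)
Σ b_i: 1/4·1 + 3/4·1 = 1 ✓
b·c: 3/4·2/3 = 1/2 ✓
b·c²: 3/4·4/9 = 1/3 ✓
b·Ac: 3/4·2/9 = 1/6 ✓; 3 stages ⇒ order 3.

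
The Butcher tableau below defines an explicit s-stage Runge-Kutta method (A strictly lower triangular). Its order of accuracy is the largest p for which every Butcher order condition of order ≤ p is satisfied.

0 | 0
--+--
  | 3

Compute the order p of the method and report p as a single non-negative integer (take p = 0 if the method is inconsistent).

0

b = (3)
c = (0)
Σ b_i: 3·1 = 3 ≠ 1 ⇒ order 0.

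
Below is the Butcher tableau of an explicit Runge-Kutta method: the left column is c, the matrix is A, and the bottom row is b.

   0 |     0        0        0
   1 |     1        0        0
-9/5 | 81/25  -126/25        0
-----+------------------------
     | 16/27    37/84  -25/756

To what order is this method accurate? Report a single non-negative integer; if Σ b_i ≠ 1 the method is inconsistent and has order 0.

b = (16/27, 37/84, -25/756)
c = (0, 1, -9/5)
Ac = (0, 0, -126/25)
Σ b_i: 16/27·1 + 37/84·1 + (-25/756)·1 = 1 ✓
b·c: 37/84·1 + (-25/756)·(-9/5) = 1/2 ✓
b·c²: 37/84·1 + (-25/756)·81/25 = 1/3 ✓
b·Ac: (-25/756)·(-126/25) = 1/6 ✓; 3 stages ⇒ order 3.

3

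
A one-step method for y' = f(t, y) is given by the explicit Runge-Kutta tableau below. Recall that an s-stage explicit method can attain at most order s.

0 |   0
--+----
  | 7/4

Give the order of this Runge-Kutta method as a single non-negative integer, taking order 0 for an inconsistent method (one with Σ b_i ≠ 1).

b = (7/4)
c = (0)
Σ b_i: 7/4·1 = 7/4 ≠ 1 ⇒ order 0.

0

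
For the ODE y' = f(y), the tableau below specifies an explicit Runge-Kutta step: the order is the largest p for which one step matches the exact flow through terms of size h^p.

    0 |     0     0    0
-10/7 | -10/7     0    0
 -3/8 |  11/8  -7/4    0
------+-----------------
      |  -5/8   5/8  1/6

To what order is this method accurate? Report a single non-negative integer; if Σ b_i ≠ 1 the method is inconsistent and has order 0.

b = (-5/8, 5/8, 1/6)
c = (0, -10/7, -3/8)
Ac = (0, 0, 5/2)
Σ b_i: (-5/8)·1 + 5/8·1 + 1/6·1 = 1/6 ≠ 1 ⇒ order 0.

0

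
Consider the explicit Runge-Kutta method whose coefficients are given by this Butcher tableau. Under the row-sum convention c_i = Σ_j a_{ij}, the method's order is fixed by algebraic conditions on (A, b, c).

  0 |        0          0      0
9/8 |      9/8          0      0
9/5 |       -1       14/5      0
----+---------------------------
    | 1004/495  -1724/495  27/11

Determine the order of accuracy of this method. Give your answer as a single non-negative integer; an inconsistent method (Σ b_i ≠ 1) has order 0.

2

b = (1004/495, -1724/495, 27/11)
c = (0, 9/8, 9/5)
Ac = (0, 0, 63/20)
Σ b_i: 1004/495·1 + (-1724/495)·1 + 27/11·1 = 1 ✓
b·c: (-1724/495)·9/8 + 27/11·9/5 = 1/2 ✓
b·c²: (-1724/495)·81/64 + 27/11·81/25 = 15597/4400 ≠ 1/3 ⇒ order 2.
b·Ac: 27/11·63/20 = 1701/220 ≠ 1/6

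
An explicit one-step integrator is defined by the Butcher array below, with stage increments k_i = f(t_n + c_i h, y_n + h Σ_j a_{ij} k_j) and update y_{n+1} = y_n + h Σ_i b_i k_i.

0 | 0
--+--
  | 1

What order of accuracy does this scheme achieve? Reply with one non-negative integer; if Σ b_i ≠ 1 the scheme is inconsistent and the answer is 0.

b = (1)
c = (0)
Σ b_i: 1·1 = 1 ✓; 1 stage ⇒ order 1.

1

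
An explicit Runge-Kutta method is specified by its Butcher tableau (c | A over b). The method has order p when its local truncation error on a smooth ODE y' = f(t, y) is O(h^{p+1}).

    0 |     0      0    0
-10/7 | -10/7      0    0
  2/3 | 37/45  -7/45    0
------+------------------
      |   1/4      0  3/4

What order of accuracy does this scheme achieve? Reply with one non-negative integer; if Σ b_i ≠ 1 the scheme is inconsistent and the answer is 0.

b = (1/4, 0, 3/4)
c = (0, -10/7, 2/3)
Ac = (0, 0, 2/9)
Σ b_i: 1/4·1 + 3/4·1 = 1 ✓
b·c: 3/4·2/3 = 1/2 ✓
b·c²: 3/4·4/9 = 1/3 ✓
b·Ac: 3/4·2/9 = 1/6 ✓; 3 stages ⇒ order 3.

3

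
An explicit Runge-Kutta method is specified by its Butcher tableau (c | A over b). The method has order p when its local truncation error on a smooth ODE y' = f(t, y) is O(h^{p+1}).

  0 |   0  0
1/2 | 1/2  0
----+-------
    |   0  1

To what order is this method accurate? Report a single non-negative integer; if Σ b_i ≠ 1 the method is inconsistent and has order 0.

2

b = (0, 1)
c = (0, 1/2)
Σ b_i: 1·1 = 1 ✓
b·c: 1·1/2 = 1/2 ✓; 2 stages ⇒ order 2.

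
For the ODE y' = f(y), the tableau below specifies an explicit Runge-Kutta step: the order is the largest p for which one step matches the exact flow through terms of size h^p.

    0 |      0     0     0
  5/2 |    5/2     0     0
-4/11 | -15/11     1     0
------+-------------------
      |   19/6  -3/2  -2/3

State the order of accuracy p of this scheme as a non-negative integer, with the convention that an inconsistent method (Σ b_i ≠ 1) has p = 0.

b = (19/6, -3/2, -2/3)
c = (0, 5/2, -4/11)
Ac = (0, 0, 5/2)
Σ b_i: 19/6·1 + (-3/2)·1 + (-2/3)·1 = 1 ✓
b·c: (-3/2)·5/2 + (-2/3)·(-4/11) = -463/132 ≠ 1/2 ⇒ order 1.

1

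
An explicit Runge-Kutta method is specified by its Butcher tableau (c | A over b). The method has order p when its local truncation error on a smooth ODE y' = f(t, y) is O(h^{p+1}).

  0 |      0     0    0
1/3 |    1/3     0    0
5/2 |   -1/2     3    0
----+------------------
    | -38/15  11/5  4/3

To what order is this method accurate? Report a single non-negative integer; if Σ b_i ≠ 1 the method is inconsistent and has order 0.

b = (-38/15, 11/5, 4/3)
c = (0, 1/3, 5/2)
Ac = (0, 0, 1)
Σ b_i: (-38/15)·1 + 11/5·1 + 4/3·1 = 1 ✓
b·c: 11/5·1/3 + 4/3·5/2 = 61/15 ≠ 1/2 ⇒ order 1.

1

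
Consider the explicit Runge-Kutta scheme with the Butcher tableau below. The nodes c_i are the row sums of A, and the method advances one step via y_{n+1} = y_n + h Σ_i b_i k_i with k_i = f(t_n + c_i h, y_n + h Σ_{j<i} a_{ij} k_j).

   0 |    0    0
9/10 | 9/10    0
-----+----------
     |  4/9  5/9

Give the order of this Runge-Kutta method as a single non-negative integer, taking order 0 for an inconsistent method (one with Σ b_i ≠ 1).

b = (4/9, 5/9)
c = (0, 9/10)
Σ b_i: 4/9·1 + 5/9·1 = 1 ✓
b·c: 5/9·9/10 = 1/2 ✓; 2 stages ⇒ order 2.

2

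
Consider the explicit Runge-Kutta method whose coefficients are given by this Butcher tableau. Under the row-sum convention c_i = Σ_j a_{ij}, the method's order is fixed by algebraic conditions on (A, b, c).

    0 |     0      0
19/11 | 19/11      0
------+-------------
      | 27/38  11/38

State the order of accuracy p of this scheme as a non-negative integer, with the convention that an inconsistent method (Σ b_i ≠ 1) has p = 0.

b = (27/38, 11/38)
c = (0, 19/11)
Σ b_i: 27/38·1 + 11/38·1 = 1 ✓
b·c: 11/38·19/11 = 1/2 ✓; 2 stages ⇒ order 2.

2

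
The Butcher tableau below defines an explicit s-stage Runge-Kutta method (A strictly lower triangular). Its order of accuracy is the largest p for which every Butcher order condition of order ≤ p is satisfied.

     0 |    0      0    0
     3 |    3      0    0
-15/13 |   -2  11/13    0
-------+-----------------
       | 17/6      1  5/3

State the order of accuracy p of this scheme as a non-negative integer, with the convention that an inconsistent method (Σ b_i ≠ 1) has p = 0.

b = (17/6, 1, 5/3)
c = (0, 3, -15/13)
Ac = (0, 0, 33/13)
Σ b_i: 17/6·1 + 1·1 + 5/3·1 = 11/2 ≠ 1 ⇒ order 0.

0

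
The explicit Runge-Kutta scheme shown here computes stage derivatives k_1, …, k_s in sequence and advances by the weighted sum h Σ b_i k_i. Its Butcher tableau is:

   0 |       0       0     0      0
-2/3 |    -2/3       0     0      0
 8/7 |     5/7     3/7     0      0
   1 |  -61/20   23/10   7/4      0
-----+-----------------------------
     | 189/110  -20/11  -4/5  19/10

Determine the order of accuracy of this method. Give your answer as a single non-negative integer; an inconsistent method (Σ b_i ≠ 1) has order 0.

b = (189/110, -20/11, -4/5, 19/10)
c = (0, -2/3, 8/7, 1)
Ac = (0, 0, -2/7, 7/15)
Σ b_i: 189/110·1 + (-20/11)·1 + (-4/5)·1 + 19/10·1 = 1 ✓
b·c: (-20/11)·(-2/3) + (-4/5)·8/7 + 19/10·1 = 5077/2310 ≠ 1/2 ⇒ order 1.

1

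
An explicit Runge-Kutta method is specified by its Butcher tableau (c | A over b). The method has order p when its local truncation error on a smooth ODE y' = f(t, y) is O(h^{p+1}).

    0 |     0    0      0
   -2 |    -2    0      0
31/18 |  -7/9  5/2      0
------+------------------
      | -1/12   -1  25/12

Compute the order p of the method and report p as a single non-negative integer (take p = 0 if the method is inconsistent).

1

b = (-1/12, -1, 25/12)
c = (0, -2, 31/18)
Ac = (0, 0, -5)
Σ b_i: (-1/12)·1 + (-1)·1 + 25/12·1 = 1 ✓
b·c: (-1)·(-2) + 25/12·31/18 = 1207/216 ≠ 1/2 ⇒ order 1.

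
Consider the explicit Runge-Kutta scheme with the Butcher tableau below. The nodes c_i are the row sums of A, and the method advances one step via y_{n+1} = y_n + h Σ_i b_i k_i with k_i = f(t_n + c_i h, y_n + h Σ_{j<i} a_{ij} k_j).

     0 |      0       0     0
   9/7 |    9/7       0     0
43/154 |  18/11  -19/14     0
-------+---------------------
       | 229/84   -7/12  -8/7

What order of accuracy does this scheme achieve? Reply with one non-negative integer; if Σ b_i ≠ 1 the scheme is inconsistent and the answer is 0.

b = (229/84, -7/12, -8/7)
c = (0, 9/7, 43/154)
Ac = (0, 0, -171/98)
Σ b_i: 229/84·1 + (-7/12)·1 + (-8/7)·1 = 1 ✓
b·c: (-7/12)·9/7 + (-8/7)·43/154 = -2305/2156 ≠ 1/2 ⇒ order 1.

1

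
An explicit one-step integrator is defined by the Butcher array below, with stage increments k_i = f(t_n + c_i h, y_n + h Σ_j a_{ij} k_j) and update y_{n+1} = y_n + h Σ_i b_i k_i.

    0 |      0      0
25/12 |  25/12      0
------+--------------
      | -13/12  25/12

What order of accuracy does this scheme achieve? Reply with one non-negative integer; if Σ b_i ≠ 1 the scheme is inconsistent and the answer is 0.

1

b = (-13/12, 25/12)
c = (0, 25/12)
Σ b_i: (-13/12)·1 + 25/12·1 = 1 ✓
b·c: 25/12·25/12 = 625/144 ≠ 1/2 ⇒ order 1.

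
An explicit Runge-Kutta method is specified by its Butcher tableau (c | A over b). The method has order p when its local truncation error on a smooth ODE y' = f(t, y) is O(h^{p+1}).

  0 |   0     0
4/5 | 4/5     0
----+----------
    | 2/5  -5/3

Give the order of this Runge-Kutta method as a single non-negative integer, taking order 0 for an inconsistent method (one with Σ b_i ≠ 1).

b = (2/5, -5/3)
c = (0, 4/5)
Σ b_i: 2/5·1 + (-5/3)·1 = -19/15 ≠ 1 ⇒ order 0.

0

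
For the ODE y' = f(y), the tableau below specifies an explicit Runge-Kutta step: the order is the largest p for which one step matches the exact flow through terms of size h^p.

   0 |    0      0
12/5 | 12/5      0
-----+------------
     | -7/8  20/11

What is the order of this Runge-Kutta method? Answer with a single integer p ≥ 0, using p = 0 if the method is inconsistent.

0

b = (-7/8, 20/11)
c = (0, 12/5)
Σ b_i: (-7/8)·1 + 20/11·1 = 83/88 ≠ 1 ⇒ order 0.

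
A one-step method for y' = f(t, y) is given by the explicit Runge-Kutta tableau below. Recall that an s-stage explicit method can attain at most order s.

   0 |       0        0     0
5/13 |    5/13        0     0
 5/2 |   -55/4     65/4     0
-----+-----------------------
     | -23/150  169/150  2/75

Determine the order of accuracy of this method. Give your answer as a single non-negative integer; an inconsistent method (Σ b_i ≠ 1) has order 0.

b = (-23/150, 169/150, 2/75)
c = (0, 5/13, 5/2)
Ac = (0, 0, 25/4)
Σ b_i: (-23/150)·1 + 169/150·1 + 2/75·1 = 1 ✓
b·c: 169/150·5/13 + 2/75·5/2 = 1/2 ✓
b·c²: 169/150·25/169 + 2/75·25/4 = 1/3 ✓
b·Ac: 2/75·25/4 = 1/6 ✓; 3 stages ⇒ order 3.

3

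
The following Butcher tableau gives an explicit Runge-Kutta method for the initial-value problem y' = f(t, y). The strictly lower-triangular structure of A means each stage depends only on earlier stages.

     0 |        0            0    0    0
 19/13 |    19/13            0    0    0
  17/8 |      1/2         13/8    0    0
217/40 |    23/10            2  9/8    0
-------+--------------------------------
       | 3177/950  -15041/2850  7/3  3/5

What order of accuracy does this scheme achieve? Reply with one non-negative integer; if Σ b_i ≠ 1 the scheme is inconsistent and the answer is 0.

2

b = (3177/950, -15041/2850, 7/3, 3/5)
c = (0, 19/13, 17/8, 217/40)
Ac = (0, 0, 19/8, 4421/832)
Σ b_i: 3177/950·1 + (-15041/2850)·1 + 7/3·1 + 3/5·1 = 1 ✓
b·c: (-15041/2850)·19/13 + 7/3·17/8 + 3/5·217/40 = 1/2 ✓
b·c²: (-15041/2850)·361/169 + 7/3·289/64 + 3/5·47089/1600 = 33843/2000 ≠ 1/3 ⇒ order 2.
b·Ac: 7/3·19/8 + 3/5·4421/832 = 108949/12480 ≠ 1/6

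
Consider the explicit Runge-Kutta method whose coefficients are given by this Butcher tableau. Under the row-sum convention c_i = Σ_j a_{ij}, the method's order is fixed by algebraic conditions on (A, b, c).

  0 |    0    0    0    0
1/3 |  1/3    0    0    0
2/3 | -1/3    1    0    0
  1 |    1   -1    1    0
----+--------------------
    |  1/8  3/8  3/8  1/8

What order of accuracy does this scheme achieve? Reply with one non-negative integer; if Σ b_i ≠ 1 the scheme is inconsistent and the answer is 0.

b = (1/8, 3/8, 3/8, 1/8)
c = (0, 1/3, 2/3, 1)
Ac = (0, 0, 1/3, 1/3)
Σ b_i: 1/8·1 + 3/8·1 + 3/8·1 + 1/8·1 = 1 ✓
b·c: 3/8·1/3 + 3/8·2/3 + 1/8·1 = 1/2 ✓
b·c²: 3/8·1/9 + 3/8·4/9 + 1/8·1 = 1/3 ✓
b·Ac: 3/8·1/3 + 1/8·1/3 = 1/6 ✓
b·c³: 3/8·1/27 + 3/8·8/27 + 1/8·1 = 1/4 ✓
b·(c∘Ac): 3/8·2/9 + 1/8·1/3 = 1/8 ✓
b·Ac²: 3/8·1/9 + 1/8·1/3 = 1/12 ✓
b·A²c: 1/8·1/3 = 1/24 ✓; 4 stages ⇒ order 4.

4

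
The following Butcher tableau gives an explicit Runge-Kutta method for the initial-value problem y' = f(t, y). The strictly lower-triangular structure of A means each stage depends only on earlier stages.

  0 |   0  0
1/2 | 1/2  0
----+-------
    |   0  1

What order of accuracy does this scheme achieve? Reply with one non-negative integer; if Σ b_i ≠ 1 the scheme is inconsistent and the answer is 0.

b = (0, 1)
c = (0, 1/2)
Σ b_i: 1·1 = 1 ✓
b·c: 1·1/2 = 1/2 ✓; 2 stages ⇒ order 2.

2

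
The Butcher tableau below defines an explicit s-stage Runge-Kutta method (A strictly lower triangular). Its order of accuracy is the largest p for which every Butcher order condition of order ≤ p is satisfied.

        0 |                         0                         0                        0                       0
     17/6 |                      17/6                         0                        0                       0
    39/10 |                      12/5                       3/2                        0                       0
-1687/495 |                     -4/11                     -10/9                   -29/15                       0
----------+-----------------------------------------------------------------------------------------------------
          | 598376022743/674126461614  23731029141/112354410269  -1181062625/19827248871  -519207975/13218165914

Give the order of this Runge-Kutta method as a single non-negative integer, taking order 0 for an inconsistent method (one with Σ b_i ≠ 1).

b = (598376022743/674126461614, 23731029141/112354410269, -1181062625/19827248871, -519207975/13218165914)
c = (0, 17/6, 39/10, -1687/495)
Ac = (0, 0, 17/4, -14429/1350)
Σ b_i: 598376022743/674126461614·1 + 23731029141/112354410269·1 + (-1181062625/19827248871)·1 + (-519207975/13218165914)·1 = 1 ✓
b·c: 23731029141/112354410269·17/6 + (-1181062625/19827248871)·39/10 + (-519207975/13218165914)·(-1687/495) = 1/2 ✓
b·c²: 23731029141/112354410269·289/36 + (-1181062625/19827248871)·1521/100 + (-519207975/13218165914)·2845969/245025 = 1/3 ✓
b·Ac: (-1181062625/19827248871)·17/4 + (-519207975/13218165914)·(-14429/1350) = 1/6 ✓
b·c³: 23731029141/112354410269·4913/216 + (-1181062625/19827248871)·59319/1000 + (-519207975/13218165914)·(-4801149703/121287375) = 4108387140531/1453998250540 ≠ 1/4 ⇒ order 3.
b·(c∘Ac): (-1181062625/19827248871)·663/40 + (-519207975/13218165914)·24341723/668250 = -1917806963189/793089954840 ≠ 1/8
b·Ac²: (-1181062625/19827248871)·289/24 + (-519207975/13218165914)·(-1552193/40500) = 937595551969/1189634932260 ≠ 1/12
b·A²c: (-519207975/13218165914)·(-493/60) = 17064635445/52872663656 ≠ 1/24

3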